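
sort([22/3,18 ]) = [ 22/3, 18]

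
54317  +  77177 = 131494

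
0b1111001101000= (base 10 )7784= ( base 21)HDE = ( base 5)222114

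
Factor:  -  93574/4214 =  - 7^( - 2)*13^1* 43^ ( - 1)*59^1* 61^1 = - 46787/2107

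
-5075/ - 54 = 5075/54 = 93.98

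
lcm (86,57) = 4902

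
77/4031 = 77/4031 = 0.02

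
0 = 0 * 3764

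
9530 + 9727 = 19257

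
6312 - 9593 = -3281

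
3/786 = 1/262 = 0.00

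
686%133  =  21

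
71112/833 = 85+ 307/833 =85.37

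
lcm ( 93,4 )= 372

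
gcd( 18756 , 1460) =4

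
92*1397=128524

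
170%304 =170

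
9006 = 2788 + 6218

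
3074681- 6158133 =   -  3083452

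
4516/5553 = 4516/5553 = 0.81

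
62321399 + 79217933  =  141539332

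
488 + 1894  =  2382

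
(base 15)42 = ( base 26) 2a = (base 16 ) 3e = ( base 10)62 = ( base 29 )24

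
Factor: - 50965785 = -3^2 * 5^1*13^1 * 87121^1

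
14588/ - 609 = -2084/87 = -23.95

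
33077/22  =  3007/2 = 1503.50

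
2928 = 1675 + 1253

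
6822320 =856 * 7970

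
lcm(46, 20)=460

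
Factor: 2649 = 3^1*883^1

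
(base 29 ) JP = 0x240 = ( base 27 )L9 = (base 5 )4301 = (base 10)576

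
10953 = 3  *3651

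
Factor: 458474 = 2^1*229237^1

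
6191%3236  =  2955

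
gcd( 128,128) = 128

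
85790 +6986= 92776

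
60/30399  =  20/10133 =0.00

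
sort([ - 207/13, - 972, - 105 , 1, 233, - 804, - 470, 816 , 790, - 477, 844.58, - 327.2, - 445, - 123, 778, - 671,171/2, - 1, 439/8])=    [ - 972, - 804 , - 671,- 477, - 470, - 445, - 327.2, - 123, - 105, - 207/13, - 1, 1,439/8,  171/2, 233, 778,790, 816, 844.58]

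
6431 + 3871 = 10302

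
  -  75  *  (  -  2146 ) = 160950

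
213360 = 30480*7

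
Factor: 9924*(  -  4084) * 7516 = -2^6 * 3^1*827^1*1021^1*1879^1 = -304620593856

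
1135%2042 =1135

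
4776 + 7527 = 12303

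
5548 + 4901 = 10449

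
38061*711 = 27061371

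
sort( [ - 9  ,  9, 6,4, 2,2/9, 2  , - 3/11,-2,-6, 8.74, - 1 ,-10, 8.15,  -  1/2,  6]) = [-10, - 9, - 6, - 2, - 1, - 1/2, - 3/11, 2/9,2,2, 4, 6, 6, 8.15, 8.74, 9 ] 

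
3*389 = 1167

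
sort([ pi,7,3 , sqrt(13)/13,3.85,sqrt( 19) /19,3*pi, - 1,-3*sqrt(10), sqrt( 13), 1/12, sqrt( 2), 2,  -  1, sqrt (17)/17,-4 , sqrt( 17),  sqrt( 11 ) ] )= [ -3*sqrt(10),-4 ,-1, - 1,1/12,sqrt( 19)/19, sqrt( 17) /17, sqrt (13)/13,sqrt( 2),2,3,pi, sqrt( 11) , sqrt(13) , 3.85, sqrt(17),7,3*pi ] 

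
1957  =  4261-2304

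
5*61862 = 309310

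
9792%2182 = 1064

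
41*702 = 28782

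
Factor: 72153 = 3^2*8017^1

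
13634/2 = 6817 = 6817.00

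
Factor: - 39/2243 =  - 3^1* 13^1*2243^( - 1) 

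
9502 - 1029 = 8473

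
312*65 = 20280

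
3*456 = 1368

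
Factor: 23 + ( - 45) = - 2^1*11^1 = - 22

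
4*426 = 1704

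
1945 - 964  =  981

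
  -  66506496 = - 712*93408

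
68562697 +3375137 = 71937834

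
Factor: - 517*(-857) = 11^1*47^1*857^1 = 443069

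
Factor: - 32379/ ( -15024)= 10793/5008 = 2^( - 4 )*43^1*251^1 * 313^ ( - 1)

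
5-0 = 5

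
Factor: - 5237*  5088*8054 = -2^6*3^1 * 53^1 * 4027^1*5237^1 = -  214605724224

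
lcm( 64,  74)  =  2368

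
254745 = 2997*85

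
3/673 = 3/673 = 0.00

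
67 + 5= 72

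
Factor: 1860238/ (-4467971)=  - 2^1*930119^1*4467971^(-1)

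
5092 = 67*76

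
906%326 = 254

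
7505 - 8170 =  - 665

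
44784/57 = 785 + 13/19 = 785.68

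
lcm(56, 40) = 280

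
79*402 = 31758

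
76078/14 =5434  +  1/7 = 5434.14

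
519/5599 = 519/5599= 0.09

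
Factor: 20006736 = 2^4*3^1 * 67^1*6221^1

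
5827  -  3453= 2374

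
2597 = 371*7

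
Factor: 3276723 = 3^1*1092241^1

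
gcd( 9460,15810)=10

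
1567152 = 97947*16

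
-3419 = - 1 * 3419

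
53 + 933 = 986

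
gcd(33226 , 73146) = 2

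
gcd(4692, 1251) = 3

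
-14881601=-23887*623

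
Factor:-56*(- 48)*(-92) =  - 2^9*3^1*7^1*23^1  =  - 247296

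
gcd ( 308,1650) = 22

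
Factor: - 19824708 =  - 2^2*3^1*59^1*28001^1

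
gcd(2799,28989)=9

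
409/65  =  6 + 19/65= 6.29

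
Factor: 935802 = 2^1*3^2 * 7^2 *1061^1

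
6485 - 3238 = 3247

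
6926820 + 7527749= 14454569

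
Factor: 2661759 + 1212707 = 2^1*1937233^1 = 3874466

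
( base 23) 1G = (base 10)39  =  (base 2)100111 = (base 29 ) 1A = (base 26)1D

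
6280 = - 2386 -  - 8666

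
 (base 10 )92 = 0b1011100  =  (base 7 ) 161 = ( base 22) 44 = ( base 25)3h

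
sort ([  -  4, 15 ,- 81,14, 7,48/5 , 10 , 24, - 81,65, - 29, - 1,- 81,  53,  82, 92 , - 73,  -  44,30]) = [ - 81,  -  81, - 81, - 73,-44,  -  29, - 4,-1,  7,  48/5,  10,14, 15,24,30, 53, 65 , 82, 92 ] 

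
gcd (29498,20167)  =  301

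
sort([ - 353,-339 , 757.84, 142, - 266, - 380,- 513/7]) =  [ - 380, - 353,-339, - 266,-513/7,142,757.84]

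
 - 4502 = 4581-9083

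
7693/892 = 7693/892 = 8.62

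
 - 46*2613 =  - 120198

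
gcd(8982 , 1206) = 18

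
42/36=7/6 = 1.17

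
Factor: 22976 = 2^6 * 359^1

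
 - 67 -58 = -125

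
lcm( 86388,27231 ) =2505252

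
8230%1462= 920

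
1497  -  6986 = -5489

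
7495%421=338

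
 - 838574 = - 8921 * 94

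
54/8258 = 27/4129= 0.01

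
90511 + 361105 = 451616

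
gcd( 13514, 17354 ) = 2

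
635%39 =11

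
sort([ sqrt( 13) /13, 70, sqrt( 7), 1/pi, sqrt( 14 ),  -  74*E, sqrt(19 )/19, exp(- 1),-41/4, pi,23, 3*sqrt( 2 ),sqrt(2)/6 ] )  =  [ - 74 * E, - 41/4, sqrt(19)/19,sqrt( 2)/6,sqrt( 13) /13 , 1/pi, exp(-1 ), sqrt(7 ), pi, sqrt(14), 3*sqrt (2),23 , 70]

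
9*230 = 2070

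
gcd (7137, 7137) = 7137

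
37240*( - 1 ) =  - 37240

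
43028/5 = 8605 + 3/5 = 8605.60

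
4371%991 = 407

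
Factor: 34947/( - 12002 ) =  -99/34 = - 2^( - 1)*3^2*11^1*17^(-1)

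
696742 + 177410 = 874152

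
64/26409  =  64/26409= 0.00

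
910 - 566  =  344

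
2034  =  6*339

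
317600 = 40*7940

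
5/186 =5/186  =  0.03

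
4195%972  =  307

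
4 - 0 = 4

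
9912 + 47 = 9959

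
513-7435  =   -6922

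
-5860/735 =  - 1172/147 = -7.97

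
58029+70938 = 128967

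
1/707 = 1/707 = 0.00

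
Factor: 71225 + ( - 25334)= 3^2 *5099^1 = 45891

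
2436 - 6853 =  - 4417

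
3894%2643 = 1251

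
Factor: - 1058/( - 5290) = 1/5  =  5^ ( - 1)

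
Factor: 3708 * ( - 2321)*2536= -21825495648 = - 2^5*3^2*11^1*103^1 * 211^1*317^1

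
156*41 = 6396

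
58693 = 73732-15039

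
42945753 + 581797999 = 624743752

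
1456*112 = 163072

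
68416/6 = 11402+2/3 = 11402.67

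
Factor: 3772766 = 2^1 *439^1 * 4297^1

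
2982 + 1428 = 4410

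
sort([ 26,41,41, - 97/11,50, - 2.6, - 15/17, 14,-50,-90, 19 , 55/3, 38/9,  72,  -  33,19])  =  [-90,-50,-33, -97/11,  -  2.6,-15/17, 38/9,14,55/3, 19,19 , 26, 41,  41, 50, 72 ] 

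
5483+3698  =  9181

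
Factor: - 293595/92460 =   -  851/268 = - 2^(  -  2 )*23^1 * 37^1*67^( - 1 )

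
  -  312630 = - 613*510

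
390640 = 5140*76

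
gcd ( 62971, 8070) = 1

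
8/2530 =4/1265  =  0.00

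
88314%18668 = 13642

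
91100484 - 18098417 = 73002067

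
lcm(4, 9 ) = 36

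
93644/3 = 31214 + 2/3 = 31214.67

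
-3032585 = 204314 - 3236899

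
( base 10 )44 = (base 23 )1L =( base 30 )1E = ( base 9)48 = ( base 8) 54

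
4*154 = 616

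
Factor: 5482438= 2^1*13^1*37^1*41^1*139^1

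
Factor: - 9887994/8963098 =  -3^4*19^( - 1 )*  67^1*911^1*235871^ ( - 1) = - 4943997/4481549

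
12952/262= 49 + 57/131 = 49.44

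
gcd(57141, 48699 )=63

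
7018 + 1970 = 8988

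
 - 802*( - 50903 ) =40824206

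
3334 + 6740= 10074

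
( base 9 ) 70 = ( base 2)111111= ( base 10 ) 63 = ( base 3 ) 2100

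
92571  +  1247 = 93818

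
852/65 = 13+7/65=13.11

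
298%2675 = 298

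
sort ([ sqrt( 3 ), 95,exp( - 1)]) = [exp( - 1), sqrt( 3 ), 95]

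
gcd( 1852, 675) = 1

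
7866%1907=238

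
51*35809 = 1826259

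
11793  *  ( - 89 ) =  - 1049577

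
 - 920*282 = -259440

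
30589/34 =30589/34 = 899.68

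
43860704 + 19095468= 62956172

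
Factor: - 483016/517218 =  - 692/741 = - 2^2*3^( - 1)*13^( - 1)*19^ (-1 )*173^1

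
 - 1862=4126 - 5988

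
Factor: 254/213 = 2^1 * 3^( - 1 )*71^( - 1 )*127^1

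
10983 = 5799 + 5184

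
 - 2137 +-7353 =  - 9490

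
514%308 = 206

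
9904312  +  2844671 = 12748983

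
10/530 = 1/53 = 0.02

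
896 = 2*448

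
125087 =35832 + 89255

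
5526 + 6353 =11879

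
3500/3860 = 175/193 =0.91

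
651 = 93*7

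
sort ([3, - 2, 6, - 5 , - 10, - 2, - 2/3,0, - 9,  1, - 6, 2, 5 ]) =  [ - 10, - 9, - 6 , - 5,-2, - 2,  -  2/3 , 0,1 , 2 , 3,5,6 ]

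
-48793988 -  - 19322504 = - 29471484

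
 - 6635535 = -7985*831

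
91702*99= 9078498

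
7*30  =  210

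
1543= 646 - - 897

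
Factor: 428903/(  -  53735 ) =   -  439/55= - 5^( - 1 )*  11^( - 1)*439^1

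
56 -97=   -  41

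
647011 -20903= 626108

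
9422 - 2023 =7399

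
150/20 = 7 + 1/2 = 7.50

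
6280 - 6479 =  - 199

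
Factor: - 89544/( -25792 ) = 861/248 = 2^( - 3)*3^1*7^1*31^( - 1)*41^1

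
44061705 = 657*67065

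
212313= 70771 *3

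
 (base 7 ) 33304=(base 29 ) 9s2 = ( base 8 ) 20277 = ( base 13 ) 3a7b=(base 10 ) 8383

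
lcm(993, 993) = 993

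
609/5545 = 609/5545 =0.11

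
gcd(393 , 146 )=1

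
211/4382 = 211/4382 = 0.05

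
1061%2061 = 1061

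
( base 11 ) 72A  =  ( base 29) 119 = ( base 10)879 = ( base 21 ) 1ki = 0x36F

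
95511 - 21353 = 74158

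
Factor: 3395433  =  3^1*19^1 * 71^1*839^1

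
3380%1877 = 1503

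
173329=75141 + 98188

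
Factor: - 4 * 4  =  -2^4 = -  16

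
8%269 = 8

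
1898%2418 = 1898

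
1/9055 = 1/9055 = 0.00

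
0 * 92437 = 0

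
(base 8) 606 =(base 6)1450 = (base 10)390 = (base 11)325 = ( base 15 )1b0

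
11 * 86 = 946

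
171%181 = 171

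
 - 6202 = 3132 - 9334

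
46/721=46/721 = 0.06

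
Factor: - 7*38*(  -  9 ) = 2^1*3^2*7^1*19^1 = 2394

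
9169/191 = 9169/191 = 48.01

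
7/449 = 7/449 = 0.02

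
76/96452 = 19/24113 = 0.00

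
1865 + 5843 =7708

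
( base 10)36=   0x24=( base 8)44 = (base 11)33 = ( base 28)18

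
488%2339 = 488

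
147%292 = 147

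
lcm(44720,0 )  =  0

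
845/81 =845/81=10.43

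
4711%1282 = 865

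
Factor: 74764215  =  3^4*5^1*17^1*10859^1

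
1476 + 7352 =8828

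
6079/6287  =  6079/6287 = 0.97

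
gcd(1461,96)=3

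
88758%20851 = 5354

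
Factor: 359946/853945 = 2^1*3^2*5^( - 1) * 233^(  -  1)*733^( - 1) *19997^1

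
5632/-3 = -1878 + 2/3  =  - 1877.33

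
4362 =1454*3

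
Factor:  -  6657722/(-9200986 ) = 3328861/4600493  =  31^ ( - 1) *1783^1*1867^1*148403^(-1)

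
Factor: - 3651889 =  - 17^1*214817^1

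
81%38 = 5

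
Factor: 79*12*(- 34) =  - 2^3*3^1*17^1 * 79^1 = -32232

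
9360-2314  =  7046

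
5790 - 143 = 5647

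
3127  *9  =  28143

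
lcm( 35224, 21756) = 739704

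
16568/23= 16568/23=720.35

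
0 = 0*62782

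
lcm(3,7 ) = 21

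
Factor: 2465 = 5^1*17^1*29^1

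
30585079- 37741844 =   -  7156765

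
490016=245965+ 244051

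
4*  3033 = 12132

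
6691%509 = 74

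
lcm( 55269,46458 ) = 3205602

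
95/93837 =95/93837 =0.00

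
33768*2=67536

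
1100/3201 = 100/291 = 0.34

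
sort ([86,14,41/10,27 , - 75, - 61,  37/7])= [ - 75, - 61, 41/10,37/7,14,27, 86]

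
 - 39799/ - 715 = 55 +474/715 = 55.66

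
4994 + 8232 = 13226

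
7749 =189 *41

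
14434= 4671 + 9763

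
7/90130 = 7/90130= 0.00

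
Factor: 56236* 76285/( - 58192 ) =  - 2^( - 2 )*5^1*11^1*17^1*19^1*73^1*827^1*3637^( - 1 ) = - 1072490815/14548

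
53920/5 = 10784 = 10784.00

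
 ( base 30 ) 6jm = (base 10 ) 5992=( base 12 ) 3574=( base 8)13550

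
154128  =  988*156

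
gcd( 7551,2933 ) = 1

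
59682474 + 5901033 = 65583507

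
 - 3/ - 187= 3/187 = 0.02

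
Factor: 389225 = 5^2*15569^1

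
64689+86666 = 151355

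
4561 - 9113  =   - 4552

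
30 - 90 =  - 60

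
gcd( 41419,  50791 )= 1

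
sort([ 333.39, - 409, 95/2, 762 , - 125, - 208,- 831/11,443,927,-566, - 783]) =[ - 783, - 566,-409,-208, - 125, - 831/11,95/2,333.39,443,  762,  927 ] 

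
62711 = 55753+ 6958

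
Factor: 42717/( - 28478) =-2^ ( - 1) * 3^1 = - 3/2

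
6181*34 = 210154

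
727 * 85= 61795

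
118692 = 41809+76883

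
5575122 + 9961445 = 15536567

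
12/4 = 3 = 3.00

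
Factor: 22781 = 11^1*19^1*109^1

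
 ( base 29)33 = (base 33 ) 2o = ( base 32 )2Q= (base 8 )132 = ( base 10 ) 90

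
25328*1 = 25328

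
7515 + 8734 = 16249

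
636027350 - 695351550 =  - 59324200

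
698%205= 83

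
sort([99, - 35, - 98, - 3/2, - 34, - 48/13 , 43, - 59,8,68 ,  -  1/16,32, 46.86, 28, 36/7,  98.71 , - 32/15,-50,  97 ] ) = [ - 98 ,  -  59, - 50, - 35, - 34,  -  48/13, - 32/15 , - 3/2, - 1/16, 36/7,8, 28, 32,43, 46.86, 68, 97, 98.71,  99 ] 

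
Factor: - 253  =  -11^1*23^1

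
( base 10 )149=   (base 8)225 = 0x95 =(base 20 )79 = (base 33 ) 4H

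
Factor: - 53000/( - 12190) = 2^2*5^2*23^(- 1 ) = 100/23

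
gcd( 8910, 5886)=54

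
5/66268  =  5/66268 = 0.00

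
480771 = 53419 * 9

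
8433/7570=8433/7570 = 1.11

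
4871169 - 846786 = 4024383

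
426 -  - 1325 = 1751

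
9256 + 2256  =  11512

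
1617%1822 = 1617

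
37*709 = 26233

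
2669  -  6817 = - 4148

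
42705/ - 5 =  - 8541/1 = - 8541.00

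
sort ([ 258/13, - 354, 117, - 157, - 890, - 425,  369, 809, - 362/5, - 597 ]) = [ - 890, - 597, - 425, - 354,- 157,-362/5,258/13,117,369,809 ]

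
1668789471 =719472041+949317430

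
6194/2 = 3097  =  3097.00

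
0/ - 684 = 0/1 = -0.00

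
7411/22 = 7411/22 = 336.86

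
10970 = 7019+3951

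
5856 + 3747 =9603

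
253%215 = 38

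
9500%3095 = 215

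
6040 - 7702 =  - 1662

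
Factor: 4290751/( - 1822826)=-2^(  -  1 )*19^1*225829^1*911413^( - 1)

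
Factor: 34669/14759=37^1*937^1 *14759^( - 1)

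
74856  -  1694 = 73162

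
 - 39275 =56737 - 96012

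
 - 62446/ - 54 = 31223/27 = 1156.41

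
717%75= 42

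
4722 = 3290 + 1432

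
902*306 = 276012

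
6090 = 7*870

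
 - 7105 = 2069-9174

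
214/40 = 107/20 = 5.35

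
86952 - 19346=67606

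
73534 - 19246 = 54288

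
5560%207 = 178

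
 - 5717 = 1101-6818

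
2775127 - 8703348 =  - 5928221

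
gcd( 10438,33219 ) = 1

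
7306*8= 58448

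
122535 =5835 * 21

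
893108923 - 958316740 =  - 65207817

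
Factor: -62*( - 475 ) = 2^1*5^2*19^1 * 31^1 = 29450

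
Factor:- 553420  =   - 2^2*5^1 * 7^1*59^1*67^1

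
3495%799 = 299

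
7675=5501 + 2174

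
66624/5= 66624/5  =  13324.80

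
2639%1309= 21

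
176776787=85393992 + 91382795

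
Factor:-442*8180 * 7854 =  - 28396608240  =  - 2^4*3^1*5^1*7^1*11^1*13^1*17^2*409^1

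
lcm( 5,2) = 10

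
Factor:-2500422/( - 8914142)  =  1250211/4457071 = 3^1*23^1*1109^( - 1 ) *4019^ ( - 1 )*18119^1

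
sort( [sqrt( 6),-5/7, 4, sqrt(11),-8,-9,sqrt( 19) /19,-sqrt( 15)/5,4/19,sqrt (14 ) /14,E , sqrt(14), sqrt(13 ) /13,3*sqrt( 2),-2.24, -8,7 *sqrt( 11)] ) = [ - 9, - 8, - 8,-2.24,  -  sqrt( 15 )/5, - 5/7, 4/19, sqrt( 19)/19, sqrt(14) /14,sqrt( 13)/13,sqrt( 6),E, sqrt(11 ), sqrt(14),4, 3*sqrt( 2 ),  7  *sqrt( 11)] 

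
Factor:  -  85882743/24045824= - 2^(  -  8)*3^2*11^( - 1)*8539^( - 1)*9542527^1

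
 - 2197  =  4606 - 6803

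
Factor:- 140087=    -19^1*73^1*101^1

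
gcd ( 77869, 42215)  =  1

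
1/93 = 1/93 =0.01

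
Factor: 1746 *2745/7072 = 2396385/3536 = 2^( - 4)*3^4* 5^1* 13^( - 1)*17^(  -  1)*61^1*97^1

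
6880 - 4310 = 2570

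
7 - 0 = 7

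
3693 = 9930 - 6237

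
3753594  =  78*48123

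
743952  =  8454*88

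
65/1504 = 65/1504 = 0.04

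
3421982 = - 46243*( - 74) 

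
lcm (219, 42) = 3066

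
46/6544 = 23/3272 = 0.01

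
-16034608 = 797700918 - 813735526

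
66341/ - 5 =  -66341/5 = - 13268.20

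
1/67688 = 1/67688 = 0.00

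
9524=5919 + 3605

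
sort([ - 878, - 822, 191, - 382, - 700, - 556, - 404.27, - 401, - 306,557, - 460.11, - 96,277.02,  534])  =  [ - 878, - 822, - 700, - 556, -460.11, - 404.27, - 401, - 382,-306, - 96, 191,277.02,534,557 ] 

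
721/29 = 24 + 25/29 = 24.86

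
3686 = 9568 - 5882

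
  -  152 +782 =630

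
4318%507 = 262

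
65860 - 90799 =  - 24939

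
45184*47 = 2123648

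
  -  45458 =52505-97963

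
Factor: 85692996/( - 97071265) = - 2^2*3^2*5^( - 1)* 29^( - 1 ) *127^1*149^( - 1) * 4493^(-1)*18743^1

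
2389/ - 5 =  - 478 + 1/5= - 477.80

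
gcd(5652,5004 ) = 36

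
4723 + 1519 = 6242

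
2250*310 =697500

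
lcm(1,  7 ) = 7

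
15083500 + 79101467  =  94184967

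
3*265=795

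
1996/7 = 285 + 1/7 = 285.14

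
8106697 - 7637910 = 468787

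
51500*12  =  618000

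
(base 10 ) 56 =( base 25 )26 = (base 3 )2002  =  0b111000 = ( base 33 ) 1N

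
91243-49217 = 42026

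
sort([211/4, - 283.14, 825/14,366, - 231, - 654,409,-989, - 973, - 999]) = [-999, - 989, - 973, - 654, - 283.14, - 231,211/4, 825/14,366,409 ]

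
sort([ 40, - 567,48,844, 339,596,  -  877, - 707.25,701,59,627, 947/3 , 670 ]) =[ -877, - 707.25  , - 567, 40,48,59, 947/3, 339,596,627,  670,701,844 ]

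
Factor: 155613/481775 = 3^1*5^( - 2 )*7^(  -  1 )*2753^( - 1)*51871^1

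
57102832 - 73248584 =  - 16145752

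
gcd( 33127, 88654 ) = 1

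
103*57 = 5871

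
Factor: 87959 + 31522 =119481 = 3^1*39827^1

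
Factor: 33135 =3^1*5^1*47^2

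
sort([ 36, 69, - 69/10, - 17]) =[ - 17, - 69/10, 36,  69] 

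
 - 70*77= -5390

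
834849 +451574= 1286423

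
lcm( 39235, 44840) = 313880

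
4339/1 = 4339 = 4339.00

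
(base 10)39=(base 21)1I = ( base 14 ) 2b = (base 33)16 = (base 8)47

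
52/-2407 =-52/2407 = -0.02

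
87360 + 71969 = 159329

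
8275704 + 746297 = 9022001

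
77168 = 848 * 91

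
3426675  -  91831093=-88404418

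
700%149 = 104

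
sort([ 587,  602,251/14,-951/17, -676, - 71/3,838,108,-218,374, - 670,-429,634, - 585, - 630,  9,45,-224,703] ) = [ - 676,-670,-630 , - 585,- 429,- 224, - 218,  -  951/17, - 71/3,  9,251/14,45,108, 374,587 , 602,634,703 , 838]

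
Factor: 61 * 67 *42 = 171654 = 2^1*3^1*7^1*61^1*67^1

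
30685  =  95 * 323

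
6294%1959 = 417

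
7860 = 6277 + 1583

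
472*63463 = 29954536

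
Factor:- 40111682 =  - 2^1*13^1* 137^1*11261^1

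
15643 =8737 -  -6906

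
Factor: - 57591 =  - 3^6*79^1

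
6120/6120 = 1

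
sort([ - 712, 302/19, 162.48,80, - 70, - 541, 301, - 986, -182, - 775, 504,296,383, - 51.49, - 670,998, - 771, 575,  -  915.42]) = [ - 986, - 915.42, - 775, - 771,-712 , -670,  -  541 , - 182, - 70,-51.49,302/19, 80, 162.48, 296, 301, 383, 504, 575, 998 ]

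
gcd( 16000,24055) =5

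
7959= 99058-91099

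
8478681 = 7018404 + 1460277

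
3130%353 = 306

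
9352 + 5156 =14508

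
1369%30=19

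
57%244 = 57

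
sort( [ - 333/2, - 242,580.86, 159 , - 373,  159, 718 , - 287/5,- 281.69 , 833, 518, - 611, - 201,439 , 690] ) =[ - 611,-373, - 281.69,  -  242 ,  -  201, - 333/2 , - 287/5,  159 , 159,439,518,580.86,690 , 718 , 833]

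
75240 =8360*9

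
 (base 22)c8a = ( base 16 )176A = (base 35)4V9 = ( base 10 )5994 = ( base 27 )860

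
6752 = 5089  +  1663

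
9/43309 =9/43309 = 0.00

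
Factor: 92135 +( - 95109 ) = -2^1*1487^1 = - 2974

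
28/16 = 7/4 = 1.75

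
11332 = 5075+6257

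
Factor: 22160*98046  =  2^5*3^2*5^1*13^1*277^1*419^1 =2172699360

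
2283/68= 2283/68=33.57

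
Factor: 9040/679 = 2^4 *5^1*7^( - 1 )*97^( - 1)*113^1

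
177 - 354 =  -177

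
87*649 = 56463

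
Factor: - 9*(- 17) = 3^2*17^1 = 153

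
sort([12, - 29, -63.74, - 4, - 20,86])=[ - 63.74, - 29, - 20, - 4,12, 86 ] 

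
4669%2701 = 1968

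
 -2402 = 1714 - 4116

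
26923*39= 1049997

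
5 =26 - 21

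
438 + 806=1244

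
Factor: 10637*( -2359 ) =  - 7^1*11^1*337^1*967^1 = - 25092683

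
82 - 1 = 81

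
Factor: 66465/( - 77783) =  - 3^2*5^1 *7^1*211^1*77783^ (- 1 )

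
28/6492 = 7/1623 = 0.00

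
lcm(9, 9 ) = 9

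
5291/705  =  7 + 356/705 = 7.50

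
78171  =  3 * 26057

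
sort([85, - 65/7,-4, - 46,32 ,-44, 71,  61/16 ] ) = [-46,  -  44 , - 65/7, - 4,61/16, 32, 71,85 ]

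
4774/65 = 73 + 29/65 =73.45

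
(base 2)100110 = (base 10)38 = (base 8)46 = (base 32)16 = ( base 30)18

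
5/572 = 5/572 = 0.01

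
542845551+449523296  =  992368847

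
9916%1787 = 981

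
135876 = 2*67938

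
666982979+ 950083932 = 1617066911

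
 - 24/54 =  -4/9 = -0.44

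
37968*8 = 303744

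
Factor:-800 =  - 2^5*5^2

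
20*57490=1149800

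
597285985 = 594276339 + 3009646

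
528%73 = 17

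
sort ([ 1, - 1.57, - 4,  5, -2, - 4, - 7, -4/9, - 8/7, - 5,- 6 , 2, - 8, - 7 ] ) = [ - 8, - 7, - 7 , - 6,  -  5, - 4, - 4, - 2, - 1.57, - 8/7, - 4/9,1,2, 5]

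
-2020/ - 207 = 2020/207= 9.76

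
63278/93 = 63278/93 = 680.41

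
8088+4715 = 12803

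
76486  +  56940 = 133426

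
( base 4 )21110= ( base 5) 4341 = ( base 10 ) 596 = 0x254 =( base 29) kg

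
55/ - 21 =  - 3 + 8/21 = - 2.62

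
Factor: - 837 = -3^3 * 31^1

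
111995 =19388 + 92607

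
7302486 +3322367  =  10624853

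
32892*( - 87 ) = - 2861604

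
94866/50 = 47433/25 = 1897.32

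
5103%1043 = 931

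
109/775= 109/775=0.14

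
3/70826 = 3/70826 = 0.00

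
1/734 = 1/734 = 0.00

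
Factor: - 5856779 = - 1867^1*3137^1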